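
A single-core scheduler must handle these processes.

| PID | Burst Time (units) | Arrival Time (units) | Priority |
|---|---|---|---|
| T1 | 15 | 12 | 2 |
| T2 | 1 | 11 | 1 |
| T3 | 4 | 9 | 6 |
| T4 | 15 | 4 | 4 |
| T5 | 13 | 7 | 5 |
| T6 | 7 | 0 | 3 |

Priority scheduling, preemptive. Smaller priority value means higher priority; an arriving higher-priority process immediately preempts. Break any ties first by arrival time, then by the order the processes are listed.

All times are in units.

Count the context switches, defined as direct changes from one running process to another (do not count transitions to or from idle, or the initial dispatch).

6

Gantt: | T6 0-7 | T4 7-11 | T2 11-12 | T1 12-27 | T4 27-38 | T5 38-51 | T3 51-55 |
Completion: T1=27  T2=12  T3=55  T4=38  T5=51  T6=7
Turnaround (C−A): T1=15  T2=1  T3=46  T4=34  T5=44  T6=7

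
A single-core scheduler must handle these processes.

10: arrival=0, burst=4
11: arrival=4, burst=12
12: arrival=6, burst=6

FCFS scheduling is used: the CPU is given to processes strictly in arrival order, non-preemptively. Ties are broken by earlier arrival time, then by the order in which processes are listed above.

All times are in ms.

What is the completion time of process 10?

4

Schedule: | 10 0-4 | 11 4-16 | 12 16-22 |
Completion: 10=4  11=16  12=22
Turnaround (C−A): 10=4  11=12  12=16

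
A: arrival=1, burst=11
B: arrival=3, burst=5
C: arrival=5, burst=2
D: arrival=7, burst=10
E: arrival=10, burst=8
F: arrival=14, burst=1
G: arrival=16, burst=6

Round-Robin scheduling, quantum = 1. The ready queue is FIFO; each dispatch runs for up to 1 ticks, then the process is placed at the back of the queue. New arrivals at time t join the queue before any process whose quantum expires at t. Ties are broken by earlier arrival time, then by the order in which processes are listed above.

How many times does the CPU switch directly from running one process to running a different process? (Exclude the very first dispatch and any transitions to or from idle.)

Timeline: | idle 0-1 | A 1-3 | B 3-4 | A 4-5 | B 5-6 | C 6-7 | A 7-8 | B 8-9 | D 9-10 | C 10-11 | A 11-12 | B 12-13 | E 13-14 | D 14-15 | A 15-16 | B 16-17 | F 17-18 | E 18-19 | D 19-20 | G 20-21 | A 21-22 | E 22-23 | D 23-24 | G 24-25 | A 25-26 | E 26-27 | D 27-28 | G 28-29 | A 29-30 | E 30-31 | D 31-32 | G 32-33 | A 33-34 | E 34-35 | D 35-36 | G 36-37 | A 37-38 | E 38-39 | D 39-40 | G 40-41 | E 41-42 | D 42-44 |
Completion: A=38  B=17  C=11  D=44  E=42  F=18  G=41
Turnaround (C−A): A=37  B=14  C=6  D=37  E=32  F=4  G=25

40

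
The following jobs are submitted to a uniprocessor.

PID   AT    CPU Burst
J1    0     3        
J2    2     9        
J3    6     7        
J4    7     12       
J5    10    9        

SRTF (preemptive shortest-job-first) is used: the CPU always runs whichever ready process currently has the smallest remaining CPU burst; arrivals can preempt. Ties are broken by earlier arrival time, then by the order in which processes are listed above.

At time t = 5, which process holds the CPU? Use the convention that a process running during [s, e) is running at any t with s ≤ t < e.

Gantt: | J1 0-3 | J2 3-12 | J3 12-19 | J5 19-28 | J4 28-40 |
Completion: J1=3  J2=12  J3=19  J4=40  J5=28

J2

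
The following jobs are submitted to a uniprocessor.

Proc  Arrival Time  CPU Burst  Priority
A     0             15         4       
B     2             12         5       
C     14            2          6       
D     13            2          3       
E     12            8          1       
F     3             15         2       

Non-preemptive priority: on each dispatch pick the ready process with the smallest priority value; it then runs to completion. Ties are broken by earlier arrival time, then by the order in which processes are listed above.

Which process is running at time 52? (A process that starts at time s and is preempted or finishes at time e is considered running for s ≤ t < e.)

C

Schedule: | A 0-15 | E 15-23 | F 23-38 | D 38-40 | B 40-52 | C 52-54 |
Completion: A=15  B=52  C=54  D=40  E=23  F=38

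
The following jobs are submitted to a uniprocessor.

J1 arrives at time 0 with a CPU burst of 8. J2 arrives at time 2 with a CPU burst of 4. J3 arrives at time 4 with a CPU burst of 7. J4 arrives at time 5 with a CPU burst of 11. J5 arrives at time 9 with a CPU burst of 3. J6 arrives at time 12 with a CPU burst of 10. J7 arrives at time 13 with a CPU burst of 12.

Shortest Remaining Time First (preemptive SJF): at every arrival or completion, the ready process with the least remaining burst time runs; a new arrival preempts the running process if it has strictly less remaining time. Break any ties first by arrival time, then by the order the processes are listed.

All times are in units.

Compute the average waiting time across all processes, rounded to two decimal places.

Timeline: | J1 0-2 | J2 2-6 | J1 6-12 | J5 12-15 | J3 15-22 | J6 22-32 | J4 32-43 | J7 43-55 |
Completion: J1=12  J2=6  J3=22  J4=43  J5=15  J6=32  J7=55
Waiting times: J1=4, J2=0, J3=11, J4=27, J5=3, J6=10, J7=30
Average waiting = (4+0+11+27+3+10+30) / 7 = 85/7 = 12.14

12.14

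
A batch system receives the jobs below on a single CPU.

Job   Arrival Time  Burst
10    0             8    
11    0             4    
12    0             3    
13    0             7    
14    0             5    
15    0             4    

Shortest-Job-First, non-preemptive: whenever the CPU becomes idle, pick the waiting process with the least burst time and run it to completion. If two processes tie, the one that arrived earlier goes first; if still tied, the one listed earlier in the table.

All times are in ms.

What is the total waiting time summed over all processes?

Schedule: | 12 0-3 | 11 3-7 | 15 7-11 | 14 11-16 | 13 16-23 | 10 23-31 |
Completion: 10=31  11=7  12=3  13=23  14=16  15=11
Turnaround (C−A): 10=31  11=7  12=3  13=23  14=16  15=11
Waiting = turnaround − burst: 10=23, 11=3, 12=0, 13=16, 14=11, 15=7
Total waiting = 23 + 3 + 0 + 16 + 11 + 7 = 60

60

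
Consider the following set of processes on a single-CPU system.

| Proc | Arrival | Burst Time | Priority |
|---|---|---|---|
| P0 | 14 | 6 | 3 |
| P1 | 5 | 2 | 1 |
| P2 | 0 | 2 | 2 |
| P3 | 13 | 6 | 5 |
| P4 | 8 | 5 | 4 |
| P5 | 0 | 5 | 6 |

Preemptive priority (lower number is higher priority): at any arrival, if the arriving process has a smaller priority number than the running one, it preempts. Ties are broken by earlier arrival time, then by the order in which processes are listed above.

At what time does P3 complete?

25

Gantt: | P2 0-2 | P5 2-5 | P1 5-7 | P5 7-8 | P4 8-13 | P3 13-14 | P0 14-20 | P3 20-25 | P5 25-26 |
Completion: P0=20  P1=7  P2=2  P3=25  P4=13  P5=26
Turnaround (C−A): P0=6  P1=2  P2=2  P3=12  P4=5  P5=26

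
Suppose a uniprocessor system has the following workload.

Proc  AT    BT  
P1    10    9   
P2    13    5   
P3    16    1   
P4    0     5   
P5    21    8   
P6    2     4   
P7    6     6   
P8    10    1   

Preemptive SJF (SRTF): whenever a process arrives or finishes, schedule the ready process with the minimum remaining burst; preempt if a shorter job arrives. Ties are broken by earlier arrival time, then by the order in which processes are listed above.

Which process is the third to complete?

P8

Gantt: | P4 0-5 | P6 5-9 | P7 9-10 | P8 10-11 | P7 11-16 | P3 16-17 | P2 17-22 | P5 22-30 | P1 30-39 |
Completion: P1=39  P2=22  P3=17  P4=5  P5=30  P6=9  P7=16  P8=11
Finish order: P4 → P6 → P8 → P7 → P3 → P2 → P5 → P1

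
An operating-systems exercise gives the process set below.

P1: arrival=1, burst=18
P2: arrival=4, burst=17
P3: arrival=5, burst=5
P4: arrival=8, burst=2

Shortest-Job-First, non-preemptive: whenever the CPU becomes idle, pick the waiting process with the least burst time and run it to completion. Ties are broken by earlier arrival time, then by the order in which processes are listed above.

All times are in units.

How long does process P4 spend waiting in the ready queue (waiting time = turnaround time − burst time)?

Schedule: | idle 0-1 | P1 1-19 | P4 19-21 | P3 21-26 | P2 26-43 |
Completion: P1=19  P2=43  P3=26  P4=21
Turnaround (C−A): P1=18  P2=39  P3=21  P4=13
Waiting(P4) = turnaround − burst = 13 − 2 = 11

11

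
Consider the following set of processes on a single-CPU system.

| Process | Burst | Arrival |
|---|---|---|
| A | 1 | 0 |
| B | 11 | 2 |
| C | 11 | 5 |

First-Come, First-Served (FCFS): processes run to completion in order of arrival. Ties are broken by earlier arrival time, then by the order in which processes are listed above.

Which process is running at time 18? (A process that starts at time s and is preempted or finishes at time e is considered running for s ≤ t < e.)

C

Gantt: | A 0-1 | idle 1-2 | B 2-13 | C 13-24 |
Completion: A=1  B=13  C=24
Turnaround (C−A): A=1  B=11  C=19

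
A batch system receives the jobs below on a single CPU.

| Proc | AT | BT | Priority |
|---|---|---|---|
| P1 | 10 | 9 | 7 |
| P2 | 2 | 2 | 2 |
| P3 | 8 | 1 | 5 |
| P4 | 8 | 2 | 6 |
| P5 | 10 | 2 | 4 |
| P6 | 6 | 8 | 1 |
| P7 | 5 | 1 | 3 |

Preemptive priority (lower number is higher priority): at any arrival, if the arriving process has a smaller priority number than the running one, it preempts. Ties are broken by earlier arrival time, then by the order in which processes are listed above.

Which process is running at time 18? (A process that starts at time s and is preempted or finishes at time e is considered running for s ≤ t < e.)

Gantt: | idle 0-2 | P2 2-4 | idle 4-5 | P7 5-6 | P6 6-14 | P5 14-16 | P3 16-17 | P4 17-19 | P1 19-28 |
Completion: P1=28  P2=4  P3=17  P4=19  P5=16  P6=14  P7=6

P4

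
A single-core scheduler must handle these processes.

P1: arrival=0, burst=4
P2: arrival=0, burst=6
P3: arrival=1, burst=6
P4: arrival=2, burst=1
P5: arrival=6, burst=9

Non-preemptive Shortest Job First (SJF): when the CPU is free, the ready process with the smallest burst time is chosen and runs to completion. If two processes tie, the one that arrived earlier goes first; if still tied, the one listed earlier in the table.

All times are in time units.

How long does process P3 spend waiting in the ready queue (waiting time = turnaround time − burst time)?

Timeline: | P1 0-4 | P4 4-5 | P2 5-11 | P3 11-17 | P5 17-26 |
Completion: P1=4  P2=11  P3=17  P4=5  P5=26
Turnaround (C−A): P1=4  P2=11  P3=16  P4=3  P5=20
Waiting(P3) = turnaround − burst = 16 − 6 = 10

10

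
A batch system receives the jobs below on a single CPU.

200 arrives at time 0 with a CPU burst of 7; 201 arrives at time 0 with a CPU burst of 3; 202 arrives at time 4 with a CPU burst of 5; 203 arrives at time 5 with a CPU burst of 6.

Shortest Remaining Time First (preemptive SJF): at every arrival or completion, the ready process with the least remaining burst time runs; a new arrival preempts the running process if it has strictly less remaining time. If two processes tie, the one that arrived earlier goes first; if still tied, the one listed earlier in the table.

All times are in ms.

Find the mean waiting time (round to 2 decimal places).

Gantt: | 201 0-3 | 200 3-4 | 202 4-9 | 200 9-15 | 203 15-21 |
Completion: 200=15  201=3  202=9  203=21
Turnaround (C−A): 200=15  201=3  202=5  203=16
Waiting times: 200=8, 201=0, 202=0, 203=10
Average waiting = (8+0+0+10) / 4 = 18/4 = 4.50

4.50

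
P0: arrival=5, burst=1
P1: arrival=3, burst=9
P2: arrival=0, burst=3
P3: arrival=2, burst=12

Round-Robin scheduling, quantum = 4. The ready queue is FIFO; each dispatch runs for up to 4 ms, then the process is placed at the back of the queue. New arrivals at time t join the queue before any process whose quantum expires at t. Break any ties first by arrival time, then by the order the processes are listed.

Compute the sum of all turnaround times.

Gantt: | P2 0-3 | P3 3-7 | P1 7-11 | P0 11-12 | P3 12-16 | P1 16-20 | P3 20-24 | P1 24-25 |
Completion: P0=12  P1=25  P2=3  P3=24
Turnaround (C−A): P0=7  P1=22  P2=3  P3=22
Turnaround = completion − arrival: P0=7, P1=22, P2=3, P3=22
Total turnaround = 7 + 22 + 3 + 22 = 54

54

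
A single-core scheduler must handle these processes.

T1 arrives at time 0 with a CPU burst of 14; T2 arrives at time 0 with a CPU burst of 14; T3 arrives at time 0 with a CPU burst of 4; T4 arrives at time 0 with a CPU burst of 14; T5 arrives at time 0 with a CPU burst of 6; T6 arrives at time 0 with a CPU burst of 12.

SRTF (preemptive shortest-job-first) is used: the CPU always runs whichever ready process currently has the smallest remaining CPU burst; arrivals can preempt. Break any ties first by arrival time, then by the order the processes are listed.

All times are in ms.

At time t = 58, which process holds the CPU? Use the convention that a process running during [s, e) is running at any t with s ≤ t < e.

Gantt: | T3 0-4 | T5 4-10 | T6 10-22 | T1 22-36 | T2 36-50 | T4 50-64 |
Completion: T1=36  T2=50  T3=4  T4=64  T5=10  T6=22
Turnaround (C−A): T1=36  T2=50  T3=4  T4=64  T5=10  T6=22

T4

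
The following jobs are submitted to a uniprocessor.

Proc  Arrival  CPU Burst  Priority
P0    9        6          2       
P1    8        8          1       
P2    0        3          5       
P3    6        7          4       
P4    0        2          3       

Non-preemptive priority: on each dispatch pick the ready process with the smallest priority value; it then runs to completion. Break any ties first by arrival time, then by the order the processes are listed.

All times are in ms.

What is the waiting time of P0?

12

Schedule: | P4 0-2 | P2 2-5 | idle 5-6 | P3 6-13 | P1 13-21 | P0 21-27 |
Completion: P0=27  P1=21  P2=5  P3=13  P4=2
Turnaround (C−A): P0=18  P1=13  P2=5  P3=7  P4=2
Waiting(P0) = turnaround − burst = 18 − 6 = 12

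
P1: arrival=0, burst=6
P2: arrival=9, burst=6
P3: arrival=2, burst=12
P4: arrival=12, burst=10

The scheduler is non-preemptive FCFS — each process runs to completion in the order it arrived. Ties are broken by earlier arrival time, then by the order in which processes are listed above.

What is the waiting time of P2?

9

Schedule: | P1 0-6 | P3 6-18 | P2 18-24 | P4 24-34 |
Completion: P1=6  P2=24  P3=18  P4=34
Turnaround (C−A): P1=6  P2=15  P3=16  P4=22
Waiting(P2) = turnaround − burst = 15 − 6 = 9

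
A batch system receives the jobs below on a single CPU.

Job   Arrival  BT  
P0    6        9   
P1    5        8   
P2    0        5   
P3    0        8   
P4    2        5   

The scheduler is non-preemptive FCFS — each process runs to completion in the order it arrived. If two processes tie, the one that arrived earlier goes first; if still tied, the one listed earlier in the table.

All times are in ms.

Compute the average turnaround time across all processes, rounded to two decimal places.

16.80

Gantt: | P2 0-5 | P3 5-13 | P4 13-18 | P1 18-26 | P0 26-35 |
Completion: P0=35  P1=26  P2=5  P3=13  P4=18
Turnaround (C−A): P0=29  P1=21  P2=5  P3=13  P4=16
Turnaround times: P0=29, P1=21, P2=5, P3=13, P4=16
Average turnaround = (29+21+5+13+16) / 5 = 84/5 = 16.80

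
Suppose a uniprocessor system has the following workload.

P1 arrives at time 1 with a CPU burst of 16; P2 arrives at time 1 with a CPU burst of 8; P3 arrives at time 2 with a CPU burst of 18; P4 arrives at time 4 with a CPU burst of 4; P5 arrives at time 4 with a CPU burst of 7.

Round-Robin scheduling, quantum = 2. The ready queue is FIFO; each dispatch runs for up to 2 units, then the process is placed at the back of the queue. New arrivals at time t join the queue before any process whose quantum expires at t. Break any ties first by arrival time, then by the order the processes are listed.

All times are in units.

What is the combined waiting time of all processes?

Schedule: | idle 0-1 | P1 1-3 | P2 3-5 | P3 5-7 | P1 7-9 | P4 9-11 | P5 11-13 | P2 13-15 | P3 15-17 | P1 17-19 | P4 19-21 | P5 21-23 | P2 23-25 | P3 25-27 | P1 27-29 | P5 29-31 | P2 31-33 | P3 33-35 | P1 35-37 | P5 37-38 | P3 38-40 | P1 40-42 | P3 42-44 | P1 44-46 | P3 46-48 | P1 48-50 | P3 50-54 |
Completion: P1=50  P2=33  P3=54  P4=21  P5=38
Waiting = turnaround − burst: P1=33, P2=24, P3=34, P4=13, P5=27
Total waiting = 33 + 24 + 34 + 13 + 27 = 131

131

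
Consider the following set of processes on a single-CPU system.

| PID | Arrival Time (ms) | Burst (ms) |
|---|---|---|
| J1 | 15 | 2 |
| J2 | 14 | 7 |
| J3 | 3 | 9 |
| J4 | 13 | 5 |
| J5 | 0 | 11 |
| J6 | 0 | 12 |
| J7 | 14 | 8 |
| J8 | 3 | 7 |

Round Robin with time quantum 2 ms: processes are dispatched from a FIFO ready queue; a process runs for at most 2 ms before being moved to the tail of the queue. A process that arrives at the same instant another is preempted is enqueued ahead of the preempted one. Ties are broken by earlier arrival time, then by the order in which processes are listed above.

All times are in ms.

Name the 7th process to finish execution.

Schedule: | J5 0-2 | J6 2-4 | J5 4-6 | J3 6-8 | J8 8-10 | J6 10-12 | J5 12-14 | J3 14-16 | J8 16-18 | J6 18-20 | J4 20-22 | J2 22-24 | J7 24-26 | J5 26-28 | J1 28-30 | J3 30-32 | J8 32-34 | J6 34-36 | J4 36-38 | J2 38-40 | J7 40-42 | J5 42-44 | J3 44-46 | J8 46-47 | J6 47-49 | J4 49-50 | J2 50-52 | J7 52-54 | J5 54-55 | J3 55-56 | J6 56-58 | J2 58-59 | J7 59-61 |
Completion: J1=30  J2=59  J3=56  J4=50  J5=55  J6=58  J7=61  J8=47
Turnaround (C−A): J1=15  J2=45  J3=53  J4=37  J5=55  J6=58  J7=47  J8=44
Finish order: J1 → J8 → J4 → J5 → J3 → J6 → J2 → J7

J2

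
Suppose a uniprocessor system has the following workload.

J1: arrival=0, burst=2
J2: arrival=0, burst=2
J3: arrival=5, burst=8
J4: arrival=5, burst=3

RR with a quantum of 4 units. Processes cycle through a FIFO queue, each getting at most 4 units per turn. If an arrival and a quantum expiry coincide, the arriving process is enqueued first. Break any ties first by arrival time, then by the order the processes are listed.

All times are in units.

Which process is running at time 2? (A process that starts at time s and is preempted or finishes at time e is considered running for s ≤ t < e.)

J2

Schedule: | J1 0-2 | J2 2-4 | idle 4-5 | J3 5-9 | J4 9-12 | J3 12-16 |
Completion: J1=2  J2=4  J3=16  J4=12
Turnaround (C−A): J1=2  J2=4  J3=11  J4=7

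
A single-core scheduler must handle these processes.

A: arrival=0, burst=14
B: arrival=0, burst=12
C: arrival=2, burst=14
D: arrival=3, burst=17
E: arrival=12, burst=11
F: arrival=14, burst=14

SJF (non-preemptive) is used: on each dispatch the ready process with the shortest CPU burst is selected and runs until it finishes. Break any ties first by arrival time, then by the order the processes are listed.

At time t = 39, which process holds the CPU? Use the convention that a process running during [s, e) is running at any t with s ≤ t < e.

Gantt: | B 0-12 | E 12-23 | A 23-37 | C 37-51 | F 51-65 | D 65-82 |
Completion: A=37  B=12  C=51  D=82  E=23  F=65
Turnaround (C−A): A=37  B=12  C=49  D=79  E=11  F=51

C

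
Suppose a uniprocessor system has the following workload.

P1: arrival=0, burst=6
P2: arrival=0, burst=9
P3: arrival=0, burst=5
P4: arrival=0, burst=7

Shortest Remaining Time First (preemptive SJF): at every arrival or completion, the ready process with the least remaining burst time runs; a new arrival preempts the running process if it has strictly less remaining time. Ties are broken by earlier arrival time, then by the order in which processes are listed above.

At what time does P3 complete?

5

Schedule: | P3 0-5 | P1 5-11 | P4 11-18 | P2 18-27 |
Completion: P1=11  P2=27  P3=5  P4=18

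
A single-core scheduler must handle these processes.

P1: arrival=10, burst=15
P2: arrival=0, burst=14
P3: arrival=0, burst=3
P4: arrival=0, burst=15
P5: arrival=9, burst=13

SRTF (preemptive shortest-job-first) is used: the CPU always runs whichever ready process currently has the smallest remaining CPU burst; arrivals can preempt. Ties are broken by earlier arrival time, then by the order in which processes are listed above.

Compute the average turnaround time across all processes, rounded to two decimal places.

27.20

Gantt: | P3 0-3 | P2 3-17 | P5 17-30 | P4 30-45 | P1 45-60 |
Completion: P1=60  P2=17  P3=3  P4=45  P5=30
Turnaround (C−A): P1=50  P2=17  P3=3  P4=45  P5=21
Turnaround times: P1=50, P2=17, P3=3, P4=45, P5=21
Average turnaround = (50+17+3+45+21) / 5 = 136/5 = 27.20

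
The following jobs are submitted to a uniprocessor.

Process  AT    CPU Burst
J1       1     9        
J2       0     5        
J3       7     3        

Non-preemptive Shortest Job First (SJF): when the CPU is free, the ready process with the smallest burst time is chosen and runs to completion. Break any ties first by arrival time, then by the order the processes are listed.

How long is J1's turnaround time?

13

Gantt: | J2 0-5 | J1 5-14 | J3 14-17 |
Completion: J1=14  J2=5  J3=17
Turnaround(J1) = completion − arrival = 14 − 1 = 13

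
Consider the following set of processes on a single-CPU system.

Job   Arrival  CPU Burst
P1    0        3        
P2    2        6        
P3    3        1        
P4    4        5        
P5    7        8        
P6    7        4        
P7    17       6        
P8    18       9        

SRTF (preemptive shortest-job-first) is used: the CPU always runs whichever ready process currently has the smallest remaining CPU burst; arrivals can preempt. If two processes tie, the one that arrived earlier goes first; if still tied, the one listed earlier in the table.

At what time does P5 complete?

33

Timeline: | P1 0-3 | P3 3-4 | P4 4-9 | P6 9-13 | P2 13-19 | P7 19-25 | P5 25-33 | P8 33-42 |
Completion: P1=3  P2=19  P3=4  P4=9  P5=33  P6=13  P7=25  P8=42
Turnaround (C−A): P1=3  P2=17  P3=1  P4=5  P5=26  P6=6  P7=8  P8=24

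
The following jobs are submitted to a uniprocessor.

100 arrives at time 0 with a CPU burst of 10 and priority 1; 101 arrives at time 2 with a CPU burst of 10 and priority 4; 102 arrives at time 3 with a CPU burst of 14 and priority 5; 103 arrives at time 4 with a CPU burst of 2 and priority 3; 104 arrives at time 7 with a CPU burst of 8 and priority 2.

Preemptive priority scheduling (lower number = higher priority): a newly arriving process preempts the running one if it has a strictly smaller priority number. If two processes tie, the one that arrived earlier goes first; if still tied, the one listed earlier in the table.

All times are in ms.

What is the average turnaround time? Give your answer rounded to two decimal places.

Gantt: | 100 0-10 | 104 10-18 | 103 18-20 | 101 20-30 | 102 30-44 |
Completion: 100=10  101=30  102=44  103=20  104=18
Turnaround times: 100=10, 101=28, 102=41, 103=16, 104=11
Average turnaround = (10+28+41+16+11) / 5 = 106/5 = 21.20

21.20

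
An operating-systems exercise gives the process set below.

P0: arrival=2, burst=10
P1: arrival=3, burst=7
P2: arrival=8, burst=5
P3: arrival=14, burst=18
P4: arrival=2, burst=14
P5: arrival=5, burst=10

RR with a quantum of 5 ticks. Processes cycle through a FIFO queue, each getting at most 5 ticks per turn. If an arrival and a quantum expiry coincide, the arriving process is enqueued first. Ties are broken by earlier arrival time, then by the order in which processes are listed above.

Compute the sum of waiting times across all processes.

173

Timeline: | idle 0-2 | P0 2-7 | P4 7-12 | P1 12-17 | P5 17-22 | P0 22-27 | P2 27-32 | P4 32-37 | P3 37-42 | P1 42-44 | P5 44-49 | P4 49-53 | P3 53-66 |
Completion: P0=27  P1=44  P2=32  P3=66  P4=53  P5=49
Waiting = turnaround − burst: P0=15, P1=34, P2=19, P3=34, P4=37, P5=34
Total waiting = 15 + 34 + 19 + 34 + 37 + 34 = 173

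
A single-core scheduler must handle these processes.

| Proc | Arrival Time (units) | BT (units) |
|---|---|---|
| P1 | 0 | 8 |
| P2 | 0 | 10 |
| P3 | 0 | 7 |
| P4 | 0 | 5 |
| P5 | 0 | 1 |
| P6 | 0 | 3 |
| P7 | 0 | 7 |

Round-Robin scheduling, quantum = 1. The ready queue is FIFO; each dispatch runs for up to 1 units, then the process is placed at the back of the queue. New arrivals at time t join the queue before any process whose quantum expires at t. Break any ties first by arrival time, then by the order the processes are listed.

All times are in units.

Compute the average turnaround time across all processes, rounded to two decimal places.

29.00

Timeline: | P1 0-1 | P2 1-2 | P3 2-3 | P4 3-4 | P5 4-5 | P6 5-6 | P7 6-7 | P1 7-8 | P2 8-9 | P3 9-10 | P4 10-11 | P6 11-12 | P7 12-13 | P1 13-14 | P2 14-15 | P3 15-16 | P4 16-17 | P6 17-18 | P7 18-19 | P1 19-20 | P2 20-21 | P3 21-22 | P4 22-23 | P7 23-24 | P1 24-25 | P2 25-26 | P3 26-27 | P4 27-28 | P7 28-29 | P1 29-30 | P2 30-31 | P3 31-32 | P7 32-33 | P1 33-34 | P2 34-35 | P3 35-36 | P7 36-37 | P1 37-38 | P2 38-41 |
Completion: P1=38  P2=41  P3=36  P4=28  P5=5  P6=18  P7=37
Turnaround times: P1=38, P2=41, P3=36, P4=28, P5=5, P6=18, P7=37
Average turnaround = (38+41+36+28+5+18+37) / 7 = 203/7 = 29.00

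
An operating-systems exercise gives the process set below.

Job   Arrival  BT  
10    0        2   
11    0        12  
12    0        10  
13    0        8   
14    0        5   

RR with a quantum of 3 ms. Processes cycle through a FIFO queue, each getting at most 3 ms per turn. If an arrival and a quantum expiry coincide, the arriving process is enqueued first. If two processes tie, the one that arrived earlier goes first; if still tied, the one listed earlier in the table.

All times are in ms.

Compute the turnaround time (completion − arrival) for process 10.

Schedule: | 10 0-2 | 11 2-5 | 12 5-8 | 13 8-11 | 14 11-14 | 11 14-17 | 12 17-20 | 13 20-23 | 14 23-25 | 11 25-28 | 12 28-31 | 13 31-33 | 11 33-36 | 12 36-37 |
Completion: 10=2  11=36  12=37  13=33  14=25
Turnaround (C−A): 10=2  11=36  12=37  13=33  14=25
Turnaround(10) = completion − arrival = 2 − 0 = 2

2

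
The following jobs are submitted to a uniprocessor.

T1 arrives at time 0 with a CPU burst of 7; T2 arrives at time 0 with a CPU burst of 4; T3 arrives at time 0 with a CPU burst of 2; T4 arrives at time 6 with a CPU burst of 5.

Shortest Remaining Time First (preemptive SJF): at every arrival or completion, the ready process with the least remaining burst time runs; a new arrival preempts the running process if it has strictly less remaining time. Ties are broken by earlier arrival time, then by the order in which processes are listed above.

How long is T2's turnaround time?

6

Timeline: | T3 0-2 | T2 2-6 | T4 6-11 | T1 11-18 |
Completion: T1=18  T2=6  T3=2  T4=11
Turnaround(T2) = completion − arrival = 6 − 0 = 6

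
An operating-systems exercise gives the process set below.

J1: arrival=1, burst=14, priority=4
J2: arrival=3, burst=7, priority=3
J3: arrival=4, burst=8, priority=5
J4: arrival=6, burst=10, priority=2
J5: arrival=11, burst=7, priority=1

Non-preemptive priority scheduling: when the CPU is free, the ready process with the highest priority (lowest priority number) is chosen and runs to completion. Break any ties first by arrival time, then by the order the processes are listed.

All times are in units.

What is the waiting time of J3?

Timeline: | idle 0-1 | J1 1-15 | J5 15-22 | J4 22-32 | J2 32-39 | J3 39-47 |
Completion: J1=15  J2=39  J3=47  J4=32  J5=22
Turnaround (C−A): J1=14  J2=36  J3=43  J4=26  J5=11
Waiting(J3) = turnaround − burst = 43 − 8 = 35

35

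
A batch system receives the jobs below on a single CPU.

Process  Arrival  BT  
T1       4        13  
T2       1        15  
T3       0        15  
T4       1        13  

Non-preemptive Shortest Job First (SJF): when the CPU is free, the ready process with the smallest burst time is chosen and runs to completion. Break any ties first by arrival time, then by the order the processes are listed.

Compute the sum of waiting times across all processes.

78

Timeline: | T3 0-15 | T4 15-28 | T1 28-41 | T2 41-56 |
Completion: T1=41  T2=56  T3=15  T4=28
Waiting = turnaround − burst: T1=24, T2=40, T3=0, T4=14
Total waiting = 24 + 40 + 0 + 14 = 78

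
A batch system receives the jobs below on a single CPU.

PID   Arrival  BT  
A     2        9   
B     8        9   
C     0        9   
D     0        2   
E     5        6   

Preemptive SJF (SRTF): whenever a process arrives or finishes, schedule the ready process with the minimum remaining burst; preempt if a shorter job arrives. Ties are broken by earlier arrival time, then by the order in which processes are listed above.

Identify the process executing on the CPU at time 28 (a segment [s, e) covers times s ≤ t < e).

Schedule: | D 0-2 | C 2-11 | E 11-17 | A 17-26 | B 26-35 |
Completion: A=26  B=35  C=11  D=2  E=17
Turnaround (C−A): A=24  B=27  C=11  D=2  E=12

B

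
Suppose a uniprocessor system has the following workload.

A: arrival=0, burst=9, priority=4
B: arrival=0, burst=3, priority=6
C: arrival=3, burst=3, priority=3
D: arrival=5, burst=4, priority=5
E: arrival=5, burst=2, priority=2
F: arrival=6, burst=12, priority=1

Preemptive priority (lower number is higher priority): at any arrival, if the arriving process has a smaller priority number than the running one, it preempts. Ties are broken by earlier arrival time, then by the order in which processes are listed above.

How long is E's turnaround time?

14

Gantt: | A 0-3 | C 3-5 | E 5-6 | F 6-18 | E 18-19 | C 19-20 | A 20-26 | D 26-30 | B 30-33 |
Completion: A=26  B=33  C=20  D=30  E=19  F=18
Turnaround (C−A): A=26  B=33  C=17  D=25  E=14  F=12
Turnaround(E) = completion − arrival = 19 − 5 = 14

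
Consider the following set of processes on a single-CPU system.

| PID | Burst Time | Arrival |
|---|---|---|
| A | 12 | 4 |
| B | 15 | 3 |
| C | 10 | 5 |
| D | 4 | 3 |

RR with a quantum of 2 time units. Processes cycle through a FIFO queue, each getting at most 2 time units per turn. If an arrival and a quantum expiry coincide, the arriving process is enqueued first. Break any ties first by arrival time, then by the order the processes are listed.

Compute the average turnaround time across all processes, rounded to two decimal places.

Schedule: | idle 0-3 | B 3-5 | D 5-7 | A 7-9 | C 9-11 | B 11-13 | D 13-15 | A 15-17 | C 17-19 | B 19-21 | A 21-23 | C 23-25 | B 25-27 | A 27-29 | C 29-31 | B 31-33 | A 33-35 | C 35-37 | B 37-39 | A 39-41 | B 41-44 |
Completion: A=41  B=44  C=37  D=15
Turnaround (C−A): A=37  B=41  C=32  D=12
Turnaround times: A=37, B=41, C=32, D=12
Average turnaround = (37+41+32+12) / 4 = 122/4 = 30.50

30.50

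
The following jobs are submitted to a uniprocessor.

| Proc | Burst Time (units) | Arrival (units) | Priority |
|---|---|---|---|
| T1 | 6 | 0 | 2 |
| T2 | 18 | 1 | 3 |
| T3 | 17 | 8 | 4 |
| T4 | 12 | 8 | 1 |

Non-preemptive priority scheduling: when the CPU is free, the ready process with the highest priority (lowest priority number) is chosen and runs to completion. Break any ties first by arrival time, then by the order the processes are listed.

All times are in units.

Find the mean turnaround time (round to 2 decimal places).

Schedule: | T1 0-6 | T2 6-24 | T4 24-36 | T3 36-53 |
Completion: T1=6  T2=24  T3=53  T4=36
Turnaround times: T1=6, T2=23, T3=45, T4=28
Average turnaround = (6+23+45+28) / 4 = 102/4 = 25.50

25.50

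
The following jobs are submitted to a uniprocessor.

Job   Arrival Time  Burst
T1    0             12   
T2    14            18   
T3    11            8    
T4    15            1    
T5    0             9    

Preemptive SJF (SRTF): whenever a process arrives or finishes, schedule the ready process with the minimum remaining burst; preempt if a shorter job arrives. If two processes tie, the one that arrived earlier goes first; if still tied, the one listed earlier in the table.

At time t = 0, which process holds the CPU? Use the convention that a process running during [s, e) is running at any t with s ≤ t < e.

Schedule: | T5 0-9 | T1 9-11 | T3 11-15 | T4 15-16 | T3 16-20 | T1 20-30 | T2 30-48 |
Completion: T1=30  T2=48  T3=20  T4=16  T5=9

T5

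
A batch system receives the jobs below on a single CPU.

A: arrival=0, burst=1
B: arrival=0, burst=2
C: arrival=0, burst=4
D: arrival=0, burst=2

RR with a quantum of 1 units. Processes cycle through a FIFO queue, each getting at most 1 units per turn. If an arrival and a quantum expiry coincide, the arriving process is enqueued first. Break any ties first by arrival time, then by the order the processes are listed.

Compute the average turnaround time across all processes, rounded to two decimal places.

Timeline: | A 0-1 | B 1-2 | C 2-3 | D 3-4 | B 4-5 | C 5-6 | D 6-7 | C 7-9 |
Completion: A=1  B=5  C=9  D=7
Turnaround (C−A): A=1  B=5  C=9  D=7
Turnaround times: A=1, B=5, C=9, D=7
Average turnaround = (1+5+9+7) / 4 = 22/4 = 5.50

5.50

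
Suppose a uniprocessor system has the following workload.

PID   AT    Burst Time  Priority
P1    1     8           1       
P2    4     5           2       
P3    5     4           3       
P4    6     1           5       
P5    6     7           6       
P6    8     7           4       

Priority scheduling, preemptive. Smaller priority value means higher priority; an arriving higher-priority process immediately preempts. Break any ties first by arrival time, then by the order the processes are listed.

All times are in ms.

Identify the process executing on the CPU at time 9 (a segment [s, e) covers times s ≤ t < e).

P2

Schedule: | idle 0-1 | P1 1-9 | P2 9-14 | P3 14-18 | P6 18-25 | P4 25-26 | P5 26-33 |
Completion: P1=9  P2=14  P3=18  P4=26  P5=33  P6=25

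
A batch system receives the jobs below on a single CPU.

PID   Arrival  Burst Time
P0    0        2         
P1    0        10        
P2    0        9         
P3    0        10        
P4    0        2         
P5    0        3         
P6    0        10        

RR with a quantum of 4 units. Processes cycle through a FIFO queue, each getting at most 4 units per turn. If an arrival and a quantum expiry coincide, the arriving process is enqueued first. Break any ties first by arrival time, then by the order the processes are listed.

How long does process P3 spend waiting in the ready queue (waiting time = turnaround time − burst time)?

34

Schedule: | P0 0-2 | P1 2-6 | P2 6-10 | P3 10-14 | P4 14-16 | P5 16-19 | P6 19-23 | P1 23-27 | P2 27-31 | P3 31-35 | P6 35-39 | P1 39-41 | P2 41-42 | P3 42-44 | P6 44-46 |
Completion: P0=2  P1=41  P2=42  P3=44  P4=16  P5=19  P6=46
Waiting(P3) = turnaround − burst = 44 − 10 = 34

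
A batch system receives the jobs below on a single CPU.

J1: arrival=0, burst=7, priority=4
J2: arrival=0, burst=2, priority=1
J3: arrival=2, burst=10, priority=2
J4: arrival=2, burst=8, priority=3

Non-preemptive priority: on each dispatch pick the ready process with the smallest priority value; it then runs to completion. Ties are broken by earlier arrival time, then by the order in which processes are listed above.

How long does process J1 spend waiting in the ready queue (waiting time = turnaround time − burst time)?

Timeline: | J2 0-2 | J3 2-12 | J4 12-20 | J1 20-27 |
Completion: J1=27  J2=2  J3=12  J4=20
Turnaround (C−A): J1=27  J2=2  J3=10  J4=18
Waiting(J1) = turnaround − burst = 27 − 7 = 20

20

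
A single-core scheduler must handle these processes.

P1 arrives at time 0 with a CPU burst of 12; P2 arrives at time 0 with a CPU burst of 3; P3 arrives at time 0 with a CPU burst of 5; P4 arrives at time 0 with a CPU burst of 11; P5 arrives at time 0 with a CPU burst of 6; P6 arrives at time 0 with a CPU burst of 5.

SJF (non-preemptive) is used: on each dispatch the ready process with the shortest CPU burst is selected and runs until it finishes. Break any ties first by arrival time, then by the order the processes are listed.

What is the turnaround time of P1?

Timeline: | P2 0-3 | P3 3-8 | P6 8-13 | P5 13-19 | P4 19-30 | P1 30-42 |
Completion: P1=42  P2=3  P3=8  P4=30  P5=19  P6=13
Turnaround (C−A): P1=42  P2=3  P3=8  P4=30  P5=19  P6=13
Turnaround(P1) = completion − arrival = 42 − 0 = 42

42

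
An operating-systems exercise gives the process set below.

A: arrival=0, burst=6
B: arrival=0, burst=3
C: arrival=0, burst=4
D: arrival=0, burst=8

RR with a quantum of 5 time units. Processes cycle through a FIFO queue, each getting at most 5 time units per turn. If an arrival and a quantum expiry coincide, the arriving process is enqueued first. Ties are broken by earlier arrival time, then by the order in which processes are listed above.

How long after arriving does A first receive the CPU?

Gantt: | A 0-5 | B 5-8 | C 8-12 | D 12-17 | A 17-18 | D 18-21 |
Completion: A=18  B=8  C=12  D=21
Turnaround (C−A): A=18  B=8  C=12  D=21
Response(A) = first start − arrival = 0 − 0 = 0

0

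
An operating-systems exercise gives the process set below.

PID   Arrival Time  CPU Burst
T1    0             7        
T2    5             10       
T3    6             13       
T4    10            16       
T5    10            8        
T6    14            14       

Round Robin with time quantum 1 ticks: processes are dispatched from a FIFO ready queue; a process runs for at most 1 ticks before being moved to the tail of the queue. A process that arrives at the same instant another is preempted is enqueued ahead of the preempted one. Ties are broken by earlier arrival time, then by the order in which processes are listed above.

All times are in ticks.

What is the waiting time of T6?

Timeline: | T1 0-5 | T2 5-6 | T1 6-7 | T3 7-8 | T2 8-9 | T1 9-10 | T3 10-11 | T2 11-12 | T4 12-13 | T5 13-14 | T3 14-15 | T2 15-16 | T4 16-17 | T6 17-18 | T5 18-19 | T3 19-20 | T2 20-21 | T4 21-22 | T6 22-23 | T5 23-24 | T3 24-25 | T2 25-26 | T4 26-27 | T6 27-28 | T5 28-29 | T3 29-30 | T2 30-31 | T4 31-32 | T6 32-33 | T5 33-34 | T3 34-35 | T2 35-36 | T4 36-37 | T6 37-38 | T5 38-39 | T3 39-40 | T2 40-41 | T4 41-42 | T6 42-43 | T5 43-44 | T3 44-45 | T2 45-46 | T4 46-47 | T6 47-48 | T5 48-49 | T3 49-50 | T4 50-51 | T6 51-52 | T3 52-53 | T4 53-54 | T6 54-55 | T3 55-56 | T4 56-57 | T6 57-58 | T3 58-59 | T4 59-60 | T6 60-61 | T4 61-62 | T6 62-63 | T4 63-64 | T6 64-65 | T4 65-66 | T6 66-67 | T4 67-68 |
Completion: T1=10  T2=46  T3=59  T4=68  T5=49  T6=67
Turnaround (C−A): T1=10  T2=41  T3=53  T4=58  T5=39  T6=53
Waiting(T6) = turnaround − burst = 53 − 14 = 39

39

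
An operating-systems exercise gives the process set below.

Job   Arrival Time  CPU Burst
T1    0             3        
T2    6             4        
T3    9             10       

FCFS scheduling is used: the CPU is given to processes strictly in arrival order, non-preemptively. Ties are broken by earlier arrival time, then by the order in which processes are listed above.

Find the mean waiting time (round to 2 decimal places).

0.33

Gantt: | T1 0-3 | idle 3-6 | T2 6-10 | T3 10-20 |
Completion: T1=3  T2=10  T3=20
Turnaround (C−A): T1=3  T2=4  T3=11
Waiting times: T1=0, T2=0, T3=1
Average waiting = (0+0+1) / 3 = 1/3 = 0.33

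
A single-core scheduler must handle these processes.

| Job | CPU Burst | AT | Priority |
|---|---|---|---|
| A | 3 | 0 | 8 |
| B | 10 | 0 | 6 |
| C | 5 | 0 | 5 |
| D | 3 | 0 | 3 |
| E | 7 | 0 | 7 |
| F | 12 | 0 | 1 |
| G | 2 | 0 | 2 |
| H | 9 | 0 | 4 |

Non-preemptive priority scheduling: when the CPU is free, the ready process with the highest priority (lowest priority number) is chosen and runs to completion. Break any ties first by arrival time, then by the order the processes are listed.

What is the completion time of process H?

Schedule: | F 0-12 | G 12-14 | D 14-17 | H 17-26 | C 26-31 | B 31-41 | E 41-48 | A 48-51 |
Completion: A=51  B=41  C=31  D=17  E=48  F=12  G=14  H=26

26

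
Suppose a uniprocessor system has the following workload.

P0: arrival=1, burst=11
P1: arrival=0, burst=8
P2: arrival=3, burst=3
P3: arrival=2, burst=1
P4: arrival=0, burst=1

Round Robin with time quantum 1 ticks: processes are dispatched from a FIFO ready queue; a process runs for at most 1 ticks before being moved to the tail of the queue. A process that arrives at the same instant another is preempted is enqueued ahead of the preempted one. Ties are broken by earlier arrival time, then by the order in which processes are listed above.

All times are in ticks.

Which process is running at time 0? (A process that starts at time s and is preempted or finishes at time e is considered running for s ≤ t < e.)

Timeline: | P1 0-1 | P4 1-2 | P0 2-3 | P1 3-4 | P3 4-5 | P2 5-6 | P0 6-7 | P1 7-8 | P2 8-9 | P0 9-10 | P1 10-11 | P2 11-12 | P0 12-13 | P1 13-14 | P0 14-15 | P1 15-16 | P0 16-17 | P1 17-18 | P0 18-19 | P1 19-20 | P0 20-24 |
Completion: P0=24  P1=20  P2=12  P3=5  P4=2
Turnaround (C−A): P0=23  P1=20  P2=9  P3=3  P4=2

P1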